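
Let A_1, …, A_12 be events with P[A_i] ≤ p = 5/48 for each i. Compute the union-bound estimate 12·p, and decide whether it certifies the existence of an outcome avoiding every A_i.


Union bound: P[∪_{i=1}^{12} A_i] ≤ Σ_i P[A_i] ≤ 12·p = 12·(5/48) = 5/4.
Numerically: 5/4 ≈ 1.2500.
Is 5/4 < 1? NO.
Since the bound 5/4 is ≥ 1, the union bound is uninformative here; it does NOT by itself certify existence.

12·p = 5/4 ≈ 1.2500; existence NOT certified by the union bound.


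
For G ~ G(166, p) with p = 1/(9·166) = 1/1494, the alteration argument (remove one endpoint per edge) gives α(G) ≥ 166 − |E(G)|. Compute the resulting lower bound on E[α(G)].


E[|E(G)|] = C(166, 2)·p = 13695 · (1/1494) = 55/6.
E[α(G)] ≥ n − E[|E(G)|] = 166 − 55/6 = 941/6.
Numerically: ≈ 156.83333.
(This is only a lower bound; the true E[α(G)] may be larger.)

E[α(G)] ≥ 941/6 ≈ 156.83333.


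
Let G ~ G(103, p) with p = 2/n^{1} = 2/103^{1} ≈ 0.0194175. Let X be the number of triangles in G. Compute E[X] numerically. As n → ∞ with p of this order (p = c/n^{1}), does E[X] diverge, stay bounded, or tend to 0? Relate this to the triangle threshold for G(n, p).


Number of potential triangles: C(103, 3) = 176851.
Each occurs with probability p³ ≈ (0.0194175)³ ≈ 7.32113327e-06.
By linearity: E[X] = C(103, 3)·p³ ≈ 176851 · 7.32113327e-06 ≈ 1.294750.
Here α = 1, so p = 2/n is exactly at the triangle threshold p ~ 1/n. Asymptotically E[X] → c³/6 = 2³/6 = 4/3 ≈ 1.333333, a bounded constant. In this regime the triangle count is asymptotically Poisson(c³/6).

E[X] ≈ 1.294750; in regime p = Θ(1/n^{1}) E[X] stays bounded (at the triangle threshold p ~ 1/n).


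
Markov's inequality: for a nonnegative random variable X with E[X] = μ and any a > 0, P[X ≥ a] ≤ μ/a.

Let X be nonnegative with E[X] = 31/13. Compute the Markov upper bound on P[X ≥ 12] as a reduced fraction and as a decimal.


μ = E[X] = 31/13, a = 12.
Markov: P[X ≥ 12] ≤ μ/a = (31/13)/12 = 31/156.
Numerically: ≈ 0.19872.
(Since a = 12 > μ = 2.38462, the bound 31/156 is < 1 and informative.)

P[X ≥ 12] ≤ 31/156 ≈ 0.19872.


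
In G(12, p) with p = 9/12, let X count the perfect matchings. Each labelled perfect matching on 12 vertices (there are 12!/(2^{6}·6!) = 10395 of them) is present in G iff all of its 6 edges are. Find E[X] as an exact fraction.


K_12 has 12!/(2^{6}·6!) = 10395 labelled perfect matchings.
For each such perfect matching H, let X_H = 1 if all 6 edges of H are present in G. Then P[X_H = 1] = p^{6} = (3/4)^{6} = 729/4096.
Summing the indicators: E[X] = Σ_H E[X_H] = 10395 · p^{6} = 10395 · 729/4096 = 7577955/4096.
Numerically: E[X] ≈ 1.85e+03.

E[X] = 10395 · (3/4)^{6} = 7577955/4096 ≈ 1.85e+03.


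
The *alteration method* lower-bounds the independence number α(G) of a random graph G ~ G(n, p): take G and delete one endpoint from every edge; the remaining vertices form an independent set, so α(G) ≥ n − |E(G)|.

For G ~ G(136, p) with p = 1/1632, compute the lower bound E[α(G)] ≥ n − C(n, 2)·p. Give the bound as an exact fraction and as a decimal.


E[|E(G)|] = C(136, 2)·p = 9180 · (1/1632) = 45/8.
E[α(G)] ≥ n − E[|E(G)|] = 136 − 45/8 = 1043/8.
Numerically: ≈ 130.375.
(This is only a lower bound; the true E[α(G)] may be larger.)

E[α(G)] ≥ 1043/8 ≈ 130.375.


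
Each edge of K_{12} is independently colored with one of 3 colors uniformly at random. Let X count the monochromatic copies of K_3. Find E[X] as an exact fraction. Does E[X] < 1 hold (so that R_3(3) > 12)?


E[X] = C(12, 3) · 3^{1 − 3} = 220 · 3^{−2} = 220/9.
As a reduced fraction: E[X] = 220/9 ≈ 24.4444444.
Is E[X] < 1? NO.
Since E[X] ≥ 1, the first-moment bound is inconclusive at n = 12; it does NOT by itself certify R_3(3) > 12.

E[X] = 220/9 ≈ 24.4444444; E[X] ≥ 1; first-moment method inconclusive here.


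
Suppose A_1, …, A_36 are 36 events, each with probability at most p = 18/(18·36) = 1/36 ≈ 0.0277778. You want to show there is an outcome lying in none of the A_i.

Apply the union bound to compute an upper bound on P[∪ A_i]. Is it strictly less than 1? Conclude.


Union bound: P[∪_{i=1}^{36} A_i] ≤ Σ_i P[A_i] ≤ 36·p = 36·(1/36) = 1.
Numerically: 1 ≈ 1.0000000.
Is 1 < 1? NO.
Since the bound 1 is ≥ 1, the union bound is uninformative here; it does NOT by itself certify existence.

36·p = 1 ≈ 1.0000000; existence NOT certified by the union bound.


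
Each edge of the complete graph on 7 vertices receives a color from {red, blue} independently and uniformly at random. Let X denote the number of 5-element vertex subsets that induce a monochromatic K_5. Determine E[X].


Let X = Σ_S X_S over the C(7, 5) = 21 subsets S of size 5, where X_S = 1 if the K_5 on S is monochromatic.
For a fixed S, the K_5 on S has C(5, 2) = 10 edges. P[all 10 edges red] = (1/2)^10, and likewise for blue, so P[monochromatic] = 2·(1/2)^10 = 2^{1 − 10} = 1/512.
By linearity: E[X] = C(7, 5) · 2^{1 − 10} = 21 · 1/512 = 21/512.
Numerically: E[X] ≈ 0.04102.

E[X] = C(7,5)·2^(1−C(5,2)) = 21/512 ≈ 0.04102.


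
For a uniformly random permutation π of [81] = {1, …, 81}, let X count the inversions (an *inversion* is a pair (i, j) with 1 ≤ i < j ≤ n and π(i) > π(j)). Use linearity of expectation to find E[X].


Write X = Σ X_I over the C(81, 2) = 3240 pairs i < j, with X_I the indicator of one inversion.
There are 3240 indicators.
For each fixed pair i < j, the values π(i) and π(j) are two distinct elements of {1, …, 81} in uniformly random order; by symmetry P[π(i) > π(j)] = 1/2.
By linearity: E[X] = 3240 · (1/2) = C(81, 2) · (1/2) = 3240/2 = 1620 ≈ 1620.0000.

E[X] = 1620 = 1620.0000.


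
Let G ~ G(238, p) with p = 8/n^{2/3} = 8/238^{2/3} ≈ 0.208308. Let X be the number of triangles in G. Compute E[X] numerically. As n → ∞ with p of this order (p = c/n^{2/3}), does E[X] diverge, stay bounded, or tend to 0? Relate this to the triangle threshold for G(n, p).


Number of potential triangles: C(238, 3) = 2218636.
Each occurs with probability p³ ≈ (0.208308)³ ≈ 9.03890968e-03.
By linearity: E[X] = C(238, 3)·p³ ≈ 2218636 · 9.03890968e-03 ≈ 20054.050420.
Since α = 2/3 < 1, p = c/n^{2/3} ≫ 1/n is above the triangle threshold p ~ 1/n. Asymptotically E[X] ~ (c³/6)·n^{3(1−α)} = (8³/6)·n^{1} → ∞; triangles are abundant w.h.p.

E[X] ≈ 20054.050420; in regime p = Θ(1/n^{2/3}) E[X] diverges (above the triangle threshold p ~ 1/n).


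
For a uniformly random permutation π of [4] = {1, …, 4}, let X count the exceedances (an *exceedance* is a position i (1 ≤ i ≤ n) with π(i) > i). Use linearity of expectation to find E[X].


Write X = Σ_{i=1}^{4} X_i, where X_i = 1_{π(i) > i}.
For each fixed i, π(i) is uniform over {1, …, 4} (marginal of a uniform permutation), so P[π(i) > i] = (n − i)/n. Summing: Σ_{i=1}^{4} (n − i)/n = (0 + 1 + … + 3)/4 = 4(4 − 1)/(2·4) = (4 − 1)/2.
Hence E[X] = Σ_{i=1}^{4} (4 − i)/4 = 3/2 ≈ 1.500.

E[X] = 3/2 = 1.500.


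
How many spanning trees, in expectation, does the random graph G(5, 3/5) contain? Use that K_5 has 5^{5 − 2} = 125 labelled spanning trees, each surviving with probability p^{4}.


K_5 has 5^{5 − 2} = 125 labelled spanning trees.
For each such spanning tree H, let X_H = 1 if all 4 edges of H are present in G. Then P[X_H = 1] = p^{4} = (3/5)^{4} = 81/625.
By linearity: E[X] = Σ_H E[X_H] = 125 · p^{4} = 125 · 81/625 = 81/5.
Numerically: E[X] ≈ 16.2.

E[X] = 125 · (3/5)^{4} = 81/5 ≈ 16.2.


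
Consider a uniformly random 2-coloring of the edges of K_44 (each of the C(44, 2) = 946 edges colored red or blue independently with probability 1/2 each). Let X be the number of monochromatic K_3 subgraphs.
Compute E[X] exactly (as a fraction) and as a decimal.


Let X = Σ_S X_S over the C(44, 3) = 13244 subsets S of size 3, where X_S = 1 if the K_3 on S is monochromatic.
For a fixed S, the K_3 on S has C(3, 2) = 3 edges. P[all 3 edges red] = (1/2)^3, and likewise for blue, so P[monochromatic] = 2·(1/2)^3 = 2^{1 − 3} = 1/4.
By linearity: E[X] = C(44, 3) · 2^{1 − 3} = 13244 · 1/4 = 3311.
Numerically: E[X] ≈ 3311.00000.

E[X] = C(44,3)·2^(1−C(3,2)) = 3311 ≈ 3311.00000.


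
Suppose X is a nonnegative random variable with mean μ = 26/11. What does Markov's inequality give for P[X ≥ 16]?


μ = E[X] = 26/11, a = 16.
Markov: P[X ≥ 16] ≤ μ/a = (26/11)/16 = 13/88.
Numerically: ≈ 0.1477.
(Since a = 16 > μ = 2.3636, the bound 13/88 is < 1 and informative.)

P[X ≥ 16] ≤ 13/88 ≈ 0.1477.


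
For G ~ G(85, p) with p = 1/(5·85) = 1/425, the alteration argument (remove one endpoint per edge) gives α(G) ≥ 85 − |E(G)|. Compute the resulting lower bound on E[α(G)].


E[|E(G)|] = C(85, 2)·p = 3570 · (1/425) = 42/5.
E[α(G)] ≥ n − E[|E(G)|] = 85 − 42/5 = 383/5.
Numerically: ≈ 76.6000.
(This is only a lower bound; the true E[α(G)] may be larger.)

E[α(G)] ≥ 383/5 ≈ 76.6000.


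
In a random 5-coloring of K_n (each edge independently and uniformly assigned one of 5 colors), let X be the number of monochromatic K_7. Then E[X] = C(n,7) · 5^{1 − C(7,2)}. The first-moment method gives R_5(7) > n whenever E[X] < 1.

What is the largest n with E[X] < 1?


We need C(n, 7) · 5^{1 − 21} < 1, i.e. C(n, 7) < 5^{21 − 1} = 95367431640625.
Check values of n near the boundary:
  n = 333: C(333, 7) = 84549532139028; 84549532139028 < 95367431640625? YES
  n = 334: C(334, 7) = 86359460961576; 86359460961576 < 95367431640625? YES
  n = 335: C(335, 7) = 88202498238195; 88202498238195 < 95367431640625? YES
  n = 336: C(336, 7) = 90079147136880; 90079147136880 < 95367431640625? YES
  n = 337: C(337, 7) = 91989916924632; 91989916924632 < 95367431640625? YES
  n = 338: C(338, 7) = 93935323022736; 93935323022736 < 95367431640625? YES
  n = 339: C(339, 7) = 95915887062372; 95915887062372 < 95367431640625? NO
  n = 340: C(340, 7) = 97932136940560; 97932136940560 < 95367431640625? NO
The largest n with C(n, 7) < 95367431640625 is n = 338 (where E[X] = 93935323022736/95367431640625 ≈ 0.98498). Hence R_5(7) > 338, i.e. R_5(7) ≥ 339.

Largest n = 338; hence R_5(7) > 338.


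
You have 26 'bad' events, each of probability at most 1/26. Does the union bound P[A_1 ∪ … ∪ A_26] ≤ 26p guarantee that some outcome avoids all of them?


Union bound: P[∪_{i=1}^{26} A_i] ≤ Σ_i P[A_i] ≤ 26·p = 26·(1/26) = 1.
Numerically: 1 ≈ 1.0000.
Is 1 < 1? NO.
Since the bound 1 is ≥ 1, the union bound is uninformative here; it does NOT by itself certify existence.

26·p = 1 ≈ 1.0000; existence NOT certified by the union bound.


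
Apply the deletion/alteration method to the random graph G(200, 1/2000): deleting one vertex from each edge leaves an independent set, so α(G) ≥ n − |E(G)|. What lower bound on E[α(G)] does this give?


E[|E(G)|] = C(200, 2)·p = 19900 · (1/2000) = 199/20.
E[α(G)] ≥ n − E[|E(G)|] = 200 − 199/20 = 3801/20.
Numerically: ≈ 190.050000.
(This is only a lower bound; the true E[α(G)] may be larger.)

E[α(G)] ≥ 3801/20 ≈ 190.050000.


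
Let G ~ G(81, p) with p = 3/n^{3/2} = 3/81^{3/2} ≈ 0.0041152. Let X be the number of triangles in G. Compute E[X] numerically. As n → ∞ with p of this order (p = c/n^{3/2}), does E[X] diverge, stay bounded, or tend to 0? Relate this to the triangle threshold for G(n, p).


Number of potential triangles: C(81, 3) = 85320.
Each occurs with probability p³ ≈ (0.0041152)³ ≈ 6.9691719e-08.
By linearity: E[X] = C(81, 3)·p³ ≈ 85320 · 6.9691719e-08 ≈ 0.00595.
Since α = 3/2 > 1, p = c/n^{3/2} = o(1/n) is below the triangle threshold p ~ 1/n. Asymptotically E[X] ~ (c³/6)·n^{3(1−α)} = (3³/6)·n^{-1.5} → 0, so by Markov's inequality G has no triangles w.h.p.

E[X] ≈ 0.00595; in regime p = Θ(1/n^{3/2}) E[X] tends to 0 (below the triangle threshold p ~ 1/n).


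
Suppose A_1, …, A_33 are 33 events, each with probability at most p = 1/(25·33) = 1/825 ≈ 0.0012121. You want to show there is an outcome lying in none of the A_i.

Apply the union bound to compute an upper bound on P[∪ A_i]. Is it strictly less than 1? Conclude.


Union bound: P[∪_{i=1}^{33} A_i] ≤ Σ_i P[A_i] ≤ 33·p = 33·(1/825) = 1/25.
Numerically: 1/25 ≈ 0.0400000.
Is 1/25 < 1? YES.
Since P[∪ A_i] ≤ 1/25 < 1, the complement has P[∩ A_i^c] ≥ 1 − 1/25 = 24/25 > 0, so some outcome avoids every A_i.

33·p = 1/25 ≈ 0.0400000; existence CERTIFIED by the union bound.


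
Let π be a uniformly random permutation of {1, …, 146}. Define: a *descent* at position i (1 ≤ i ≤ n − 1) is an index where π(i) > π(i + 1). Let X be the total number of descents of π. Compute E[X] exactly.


Write X = Σ X_I over i = 1, …, 145, with X_I the indicator of one descent.
There are 145 indicators.
For each fixed i, the pair (π(i), π(i+1)) is a uniformly random ordered pair of distinct values from {1, …, 146}; by symmetry P[π(i) > π(i+1)] = 1/2.
By linearity: E[X] = 145 · (1/2) = (146 − 1) · (1/2) = 145/2 ≈ 72.5000.

E[X] = 145/2 = 72.5000.


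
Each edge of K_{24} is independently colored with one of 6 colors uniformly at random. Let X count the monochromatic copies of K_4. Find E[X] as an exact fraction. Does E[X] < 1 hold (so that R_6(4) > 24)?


E[X] = C(24, 4) · 6^{1 − 6} = 10626 · 6^{−5} = 10626/7776.
As a reduced fraction: E[X] = 1771/1296 ≈ 1.3665123.
Is E[X] < 1? NO.
Since E[X] ≥ 1, the first-moment bound is inconclusive at n = 24; it does NOT by itself certify R_6(4) > 24.

E[X] = 1771/1296 ≈ 1.3665123; E[X] ≥ 1; first-moment method inconclusive here.


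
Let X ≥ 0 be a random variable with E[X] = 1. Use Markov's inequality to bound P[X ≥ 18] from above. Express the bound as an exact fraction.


μ = E[X] = 1, a = 18.
Markov: P[X ≥ 18] ≤ μ/a = (1)/18 = 1/18.
Numerically: ≈ 0.05556.
(Since a = 18 > μ = 1.00000, the bound 1/18 is < 1 and informative.)

P[X ≥ 18] ≤ 1/18 ≈ 0.05556.


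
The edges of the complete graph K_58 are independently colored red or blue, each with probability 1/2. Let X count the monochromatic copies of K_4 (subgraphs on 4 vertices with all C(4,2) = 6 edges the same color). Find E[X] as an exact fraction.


Let X = Σ_S X_S over the C(58, 4) = 424270 subsets S of size 4, where X_S = 1 if the K_4 on S is monochromatic.
For a fixed S, the K_4 on S has C(4, 2) = 6 edges. P[all 6 edges red] = (1/2)^6, and likewise for blue, so P[monochromatic] = 2·(1/2)^6 = 2^{1 − 6} = 1/32.
By linearity of expectation: E[X] = C(58, 4) · 2^{1 − 6} = 424270 · 1/32 = 212135/16.
Numerically: E[X] ≈ 13258.43750.

E[X] = C(58,4)·2^(1−C(4,2)) = 212135/16 ≈ 13258.43750.


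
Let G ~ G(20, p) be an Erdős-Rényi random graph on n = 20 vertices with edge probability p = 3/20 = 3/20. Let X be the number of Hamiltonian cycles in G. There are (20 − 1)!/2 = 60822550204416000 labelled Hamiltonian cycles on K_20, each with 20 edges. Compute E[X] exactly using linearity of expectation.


K_20 has (20 − 1)!/2 = 60822550204416000 labelled Hamiltonian cycles.
For each such Hamiltonian cycle H, let X_H = 1 if all 20 edges of H are present in G. Then P[X_H = 1] = p^{20} = (3/20)^{20} = 3486784401/104857600000000000000000000.
Summing the indicators: E[X] = Σ_H E[X_H] = 60822550204416000 · p^{20} = 60822550204416000 · 3486784401/104857600000000000000000000 = 51776152168407487821/25600000000000000000.
Numerically: E[X] ≈ 2.023.

E[X] = 60822550204416000 · (3/20)^{20} = 51776152168407487821/25600000000000000000 ≈ 2.023.


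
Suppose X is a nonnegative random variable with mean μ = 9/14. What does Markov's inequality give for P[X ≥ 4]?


μ = E[X] = 9/14, a = 4.
Markov: P[X ≥ 4] ≤ μ/a = (9/14)/4 = 9/56.
Numerically: ≈ 0.160714.
(Since a = 4 > μ = 0.642857, the bound 9/56 is < 1 and informative.)

P[X ≥ 4] ≤ 9/56 ≈ 0.160714.


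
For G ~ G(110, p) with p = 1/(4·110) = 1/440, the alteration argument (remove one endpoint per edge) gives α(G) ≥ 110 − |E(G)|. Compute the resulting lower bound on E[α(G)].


E[|E(G)|] = C(110, 2)·p = 5995 · (1/440) = 109/8.
E[α(G)] ≥ n − E[|E(G)|] = 110 − 109/8 = 771/8.
Numerically: ≈ 96.375000.
(This is only a lower bound; the true E[α(G)] may be larger.)

E[α(G)] ≥ 771/8 ≈ 96.375000.


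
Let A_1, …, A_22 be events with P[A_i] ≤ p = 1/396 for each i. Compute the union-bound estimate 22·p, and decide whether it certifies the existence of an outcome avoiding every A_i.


Union bound: P[∪_{i=1}^{22} A_i] ≤ Σ_i P[A_i] ≤ 22·p = 22·(1/396) = 1/18.
Numerically: 1/18 ≈ 0.056.
Is 1/18 < 1? YES.
Since P[∪ A_i] ≤ 1/18 < 1, the complement has P[∩ A_i^c] ≥ 1 − 1/18 = 17/18 > 0, so some outcome avoids every A_i.

22·p = 1/18 ≈ 0.056; existence CERTIFIED by the union bound.


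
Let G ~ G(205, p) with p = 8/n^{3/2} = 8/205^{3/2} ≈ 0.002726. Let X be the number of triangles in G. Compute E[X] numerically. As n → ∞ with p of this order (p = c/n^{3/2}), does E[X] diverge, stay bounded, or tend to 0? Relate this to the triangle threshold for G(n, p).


Number of potential triangles: C(205, 3) = 1414910.
Each occurs with probability p³ ≈ (0.002726)³ ≈ 2.024779e-08.
By linearity: E[X] = C(205, 3)·p³ ≈ 1414910 · 2.024779e-08 ≈ 0.0286.
Since α = 3/2 > 1, p = c/n^{3/2} = o(1/n) is below the triangle threshold p ~ 1/n. Asymptotically E[X] ~ (c³/6)·n^{3(1−α)} = (8³/6)·n^{-1.5} → 0, so by Markov's inequality G has no triangles w.h.p.

E[X] ≈ 0.0286; in regime p = Θ(1/n^{3/2}) E[X] tends to 0 (below the triangle threshold p ~ 1/n).


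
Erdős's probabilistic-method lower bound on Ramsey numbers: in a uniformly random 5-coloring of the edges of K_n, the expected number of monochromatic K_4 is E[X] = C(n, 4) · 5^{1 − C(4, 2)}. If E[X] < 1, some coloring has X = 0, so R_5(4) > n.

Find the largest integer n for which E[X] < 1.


We need C(n, 4) · 5^{1 − 6} < 1, i.e. C(n, 4) < 5^{6 − 1} = 3125.
Check values of n near the boundary:
  n = 12: C(12, 4) = 495; 495 < 3125? YES
  n = 13: C(13, 4) = 715; 715 < 3125? YES
  n = 14: C(14, 4) = 1001; 1001 < 3125? YES
  n = 15: C(15, 4) = 1365; 1365 < 3125? YES
  n = 16: C(16, 4) = 1820; 1820 < 3125? YES
  n = 17: C(17, 4) = 2380; 2380 < 3125? YES
  n = 18: C(18, 4) = 3060; 3060 < 3125? YES
  n = 19: C(19, 4) = 3876; 3876 < 3125? NO
  n = 20: C(20, 4) = 4845; 4845 < 3125? NO
The largest n with C(n, 4) < 3125 is n = 18 (where E[X] = 612/625 ≈ 0.979). Hence R_5(4) > 18, i.e. R_5(4) ≥ 19.

Largest n = 18; hence R_5(4) > 18.


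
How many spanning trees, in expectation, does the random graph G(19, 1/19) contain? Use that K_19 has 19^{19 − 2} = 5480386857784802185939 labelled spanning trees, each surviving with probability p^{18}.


K_19 has 19^{19 − 2} = 5480386857784802185939 labelled spanning trees.
For each such spanning tree H, let X_H = 1 if all 18 edges of H are present in G. Then P[X_H = 1] = p^{18} = (1/19)^{18} = 1/104127350297911241532841.
Summing the indicators: E[X] = Σ_H E[X_H] = 5480386857784802185939 · p^{18} = 5480386857784802185939 · 1/104127350297911241532841 = 1/19.
Numerically: E[X] ≈ 0.052632.

E[X] = 5480386857784802185939 · (1/19)^{18} = 1/19 ≈ 0.052632.


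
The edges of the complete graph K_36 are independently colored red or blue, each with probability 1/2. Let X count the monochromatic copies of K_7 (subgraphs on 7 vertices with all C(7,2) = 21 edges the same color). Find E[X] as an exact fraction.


Let X = Σ_S X_S over the C(36, 7) = 8347680 subsets S of size 7, where X_S = 1 if the K_7 on S is monochromatic.
For a fixed S, the K_7 on S has C(7, 2) = 21 edges. P[all 21 edges red] = (1/2)^21, and likewise for blue, so P[monochromatic] = 2·(1/2)^21 = 2^{1 − 21} = 1/1048576.
By linearity: E[X] = C(36, 7) · 2^{1 − 21} = 8347680 · 1/1048576 = 260865/32768.
Numerically: E[X] ≈ 7.961.

E[X] = C(36,7)·2^(1−C(7,2)) = 260865/32768 ≈ 7.961.


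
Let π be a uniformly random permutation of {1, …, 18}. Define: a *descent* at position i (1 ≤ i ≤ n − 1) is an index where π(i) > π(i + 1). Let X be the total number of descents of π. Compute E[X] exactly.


Write X = Σ X_I over i = 1, …, 17, with X_I the indicator of one descent.
There are 17 indicators.
For each fixed i, the pair (π(i), π(i+1)) is a uniformly random ordered pair of distinct values from {1, …, 18}; by symmetry P[π(i) > π(i+1)] = 1/2.
By linearity: E[X] = 17 · (1/2) = (18 − 1) · (1/2) = 17/2 ≈ 8.500.

E[X] = 17/2 = 8.500.


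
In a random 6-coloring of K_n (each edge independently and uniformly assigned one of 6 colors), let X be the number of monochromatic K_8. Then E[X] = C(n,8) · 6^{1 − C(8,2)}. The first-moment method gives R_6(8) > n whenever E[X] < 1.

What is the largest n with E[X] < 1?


We need C(n, 8) · 6^{1 − 28} < 1, i.e. C(n, 8) < 6^{28 − 1} = 1023490369077469249536.
Check values of n near the boundary:
  n = 1592: C(1592, 8) = 1005480414540892933435; 1005480414540892933435 < 1023490369077469249536? YES
  n = 1593: C(1593, 8) = 1010555394551193970323; 1010555394551193970323 < 1023490369077469249536? YES
  n = 1594: C(1594, 8) = 1015652773590544255167; 1015652773590544255167 < 1023490369077469249536? YES
  n = 1595: C(1595, 8) = 1020772636343363633895; 1020772636343363633895 < 1023490369077469249536? YES
  n = 1596: C(1596, 8) = 1025915067760710553965; 1025915067760710553965 < 1023490369077469249536? NO
  n = 1597: C(1597, 8) = 1031080153060953275445; 1031080153060953275445 < 1023490369077469249536? NO
The largest n with C(n, 8) < 1023490369077469249536 is n = 1595 (where E[X] = 113419181815929292655/113721152119718805504 ≈ 0.997345). Hence R_6(8) > 1595, i.e. R_6(8) ≥ 1596.

Largest n = 1595; hence R_6(8) > 1595.


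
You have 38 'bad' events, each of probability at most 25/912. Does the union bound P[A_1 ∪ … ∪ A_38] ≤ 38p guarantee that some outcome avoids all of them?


Union bound: P[∪_{i=1}^{38} A_i] ≤ Σ_i P[A_i] ≤ 38·p = 38·(25/912) = 25/24.
Numerically: 25/24 ≈ 1.04167.
Is 25/24 < 1? NO.
Since the bound 25/24 is ≥ 1, the union bound is uninformative here; it does NOT by itself certify existence.

38·p = 25/24 ≈ 1.04167; existence NOT certified by the union bound.


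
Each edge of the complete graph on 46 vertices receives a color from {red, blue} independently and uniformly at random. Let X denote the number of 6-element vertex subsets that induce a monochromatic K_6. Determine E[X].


Let X = Σ_S X_S over the C(46, 6) = 9366819 subsets S of size 6, where X_S = 1 if the K_6 on S is monochromatic.
For a fixed S, the K_6 on S has C(6, 2) = 15 edges. P[all 15 edges red] = (1/2)^15, and likewise for blue, so P[monochromatic] = 2·(1/2)^15 = 2^{1 − 15} = 1/16384.
By linearity: E[X] = C(46, 6) · 2^{1 − 15} = 9366819 · 1/16384 = 9366819/16384.
Numerically: E[X] ≈ 571.705.

E[X] = C(46,6)·2^(1−C(6,2)) = 9366819/16384 ≈ 571.705.


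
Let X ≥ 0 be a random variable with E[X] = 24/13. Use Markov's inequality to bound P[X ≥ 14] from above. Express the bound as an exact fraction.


μ = E[X] = 24/13, a = 14.
Markov: P[X ≥ 14] ≤ μ/a = (24/13)/14 = 12/91.
Numerically: ≈ 0.13187.
(Since a = 14 > μ = 1.84615, the bound 12/91 is < 1 and informative.)

P[X ≥ 14] ≤ 12/91 ≈ 0.13187.


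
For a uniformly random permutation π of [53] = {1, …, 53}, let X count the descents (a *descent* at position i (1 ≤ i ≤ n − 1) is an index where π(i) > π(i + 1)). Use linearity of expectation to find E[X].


Write X = Σ X_I over i = 1, …, 52, with X_I the indicator of one descent.
There are 52 indicators.
For each fixed i, the pair (π(i), π(i+1)) is a uniformly random ordered pair of distinct values from {1, …, 53}; by symmetry P[π(i) > π(i+1)] = 1/2.
By linearity: E[X] = 52 · (1/2) = (53 − 1) · (1/2) = 26 ≈ 26.000.

E[X] = 26 = 26.000.


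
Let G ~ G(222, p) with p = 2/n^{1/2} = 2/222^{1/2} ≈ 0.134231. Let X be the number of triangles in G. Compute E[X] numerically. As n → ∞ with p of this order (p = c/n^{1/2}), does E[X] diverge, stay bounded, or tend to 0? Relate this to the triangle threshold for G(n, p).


Number of potential triangles: C(222, 3) = 1798940.
Each occurs with probability p³ ≈ (0.134231)³ ≈ 2.41858038e-03.
By linearity: E[X] = C(222, 3)·p³ ≈ 1798940 · 2.41858038e-03 ≈ 4350.880987.
Since α = 1/2 < 1, p = c/n^{1/2} ≫ 1/n is above the triangle threshold p ~ 1/n. Asymptotically E[X] ~ (c³/6)·n^{3(1−α)} = (2³/6)·n^{1.5} → ∞; triangles are abundant w.h.p.

E[X] ≈ 4350.880987; in regime p = Θ(1/n^{1/2}) E[X] diverges (above the triangle threshold p ~ 1/n).


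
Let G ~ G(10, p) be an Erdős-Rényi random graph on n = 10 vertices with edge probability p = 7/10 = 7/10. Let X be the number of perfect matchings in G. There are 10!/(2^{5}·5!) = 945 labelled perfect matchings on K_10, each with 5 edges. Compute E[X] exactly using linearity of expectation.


K_10 has 10!/(2^{5}·5!) = 945 labelled perfect matchings.
For each such perfect matching H, let X_H = 1 if all 5 edges of H are present in G. Then P[X_H = 1] = p^{5} = (7/10)^{5} = 16807/100000.
By linearity of expectation: E[X] = Σ_H E[X_H] = 945 · p^{5} = 945 · 16807/100000 = 3176523/20000.
Numerically: E[X] ≈ 158.8.

E[X] = 945 · (7/10)^{5} = 3176523/20000 ≈ 158.8.


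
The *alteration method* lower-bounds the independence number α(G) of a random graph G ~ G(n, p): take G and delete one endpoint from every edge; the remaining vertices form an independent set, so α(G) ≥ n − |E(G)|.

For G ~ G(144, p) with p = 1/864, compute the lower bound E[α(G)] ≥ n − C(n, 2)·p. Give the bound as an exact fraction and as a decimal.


E[|E(G)|] = C(144, 2)·p = 10296 · (1/864) = 143/12.
E[α(G)] ≥ n − E[|E(G)|] = 144 − 143/12 = 1585/12.
Numerically: ≈ 132.0833.
(This is only a lower bound; the true E[α(G)] may be larger.)

E[α(G)] ≥ 1585/12 ≈ 132.0833.


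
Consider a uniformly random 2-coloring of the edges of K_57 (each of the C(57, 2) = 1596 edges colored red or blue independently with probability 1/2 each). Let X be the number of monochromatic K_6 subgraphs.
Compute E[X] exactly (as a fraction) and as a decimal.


Let X = Σ_S X_S over the C(57, 6) = 36288252 subsets S of size 6, where X_S = 1 if the K_6 on S is monochromatic.
For a fixed S, the K_6 on S has C(6, 2) = 15 edges. P[all 15 edges red] = (1/2)^15, and likewise for blue, so P[monochromatic] = 2·(1/2)^15 = 2^{1 − 15} = 1/16384.
By linearity: E[X] = C(57, 6) · 2^{1 − 15} = 36288252 · 1/16384 = 9072063/4096.
Numerically: E[X] ≈ 2214.859.

E[X] = C(57,6)·2^(1−C(6,2)) = 9072063/4096 ≈ 2214.859.


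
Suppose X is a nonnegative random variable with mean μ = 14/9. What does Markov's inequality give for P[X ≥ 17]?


μ = E[X] = 14/9, a = 17.
Markov: P[X ≥ 17] ≤ μ/a = (14/9)/17 = 14/153.
Numerically: ≈ 0.0915.
(Since a = 17 > μ = 1.5556, the bound 14/153 is < 1 and informative.)

P[X ≥ 17] ≤ 14/153 ≈ 0.0915.


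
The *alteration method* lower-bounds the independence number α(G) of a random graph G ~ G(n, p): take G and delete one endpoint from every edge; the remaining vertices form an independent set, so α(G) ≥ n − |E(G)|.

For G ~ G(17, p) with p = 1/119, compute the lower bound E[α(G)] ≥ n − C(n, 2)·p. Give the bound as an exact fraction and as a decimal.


E[|E(G)|] = C(17, 2)·p = 136 · (1/119) = 8/7.
E[α(G)] ≥ n − E[|E(G)|] = 17 − 8/7 = 111/7.
Numerically: ≈ 15.857.
(This is only a lower bound; the true E[α(G)] may be larger.)

E[α(G)] ≥ 111/7 ≈ 15.857.


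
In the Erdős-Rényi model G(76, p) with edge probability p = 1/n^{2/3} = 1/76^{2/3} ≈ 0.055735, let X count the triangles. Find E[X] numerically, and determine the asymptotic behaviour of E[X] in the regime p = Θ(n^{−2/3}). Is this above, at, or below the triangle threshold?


Number of potential triangles: C(76, 3) = 70300.
Each occurs with probability p³ ≈ (0.055735)³ ≈ 1.7313019e-04.
By linearity: E[X] = C(76, 3)·p³ ≈ 70300 · 1.7313019e-04 ≈ 12.17105.
Since α = 2/3 < 1, p = c/n^{2/3} ≫ 1/n is above the triangle threshold p ~ 1/n. Asymptotically E[X] ~ (c³/6)·n^{3(1−α)} = (1³/6)·n^{1} → ∞; triangles are abundant w.h.p.

E[X] ≈ 12.17105; in regime p = Θ(1/n^{2/3}) E[X] diverges (above the triangle threshold p ~ 1/n).


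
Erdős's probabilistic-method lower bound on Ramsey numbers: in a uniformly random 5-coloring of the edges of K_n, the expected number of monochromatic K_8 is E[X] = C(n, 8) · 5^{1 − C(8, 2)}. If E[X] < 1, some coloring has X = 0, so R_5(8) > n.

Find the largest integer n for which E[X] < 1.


We need C(n, 8) · 5^{1 − 28} < 1, i.e. C(n, 8) < 5^{28 − 1} = 7450580596923828125.
Check values of n near the boundary:
  n = 858: C(858, 8) = 7049584530256467771; 7049584530256467771 < 7450580596923828125? YES
  n = 859: C(859, 8) = 7115855595170747139; 7115855595170747139 < 7450580596923828125? YES
  n = 860: C(860, 8) = 7182671140665308145; 7182671140665308145 < 7450580596923828125? YES
  n = 861: C(861, 8) = 7250034996615275865; 7250034996615275865 < 7450580596923828125? YES
  n = 862: C(862, 8) = 7317951015318931845; 7317951015318931845 < 7450580596923828125? YES
  n = 863: C(863, 8) = 7386423071602617757; 7386423071602617757 < 7450580596923828125? YES
  n = 864: C(864, 8) = 7455455062926006708; 7455455062926006708 < 7450580596923828125? NO
  n = 865: C(865, 8) = 7525050909487743060; 7525050909487743060 < 7450580596923828125? NO
The largest n with C(n, 8) < 7450580596923828125 is n = 863 (where E[X] = 7386423071602617757/7450580596923828125 ≈ 0.9914). Hence R_5(8) > 863, i.e. R_5(8) ≥ 864.

Largest n = 863; hence R_5(8) > 863.


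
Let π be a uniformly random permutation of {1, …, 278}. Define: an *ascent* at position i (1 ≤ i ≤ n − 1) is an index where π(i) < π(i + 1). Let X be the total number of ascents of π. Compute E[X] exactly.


Write X = Σ X_I over i = 1, …, 277, with X_I the indicator of one ascent.
There are 277 indicators.
For each fixed i, the pair (π(i), π(i+1)) is a uniformly random ordered pair of distinct values from {1, …, 278}; by symmetry P[π(i) < π(i+1)] = 1/2.
By linearity: E[X] = 277 · (1/2) = (278 − 1) · (1/2) = 277/2 ≈ 138.5000.

E[X] = 277/2 = 138.5000.


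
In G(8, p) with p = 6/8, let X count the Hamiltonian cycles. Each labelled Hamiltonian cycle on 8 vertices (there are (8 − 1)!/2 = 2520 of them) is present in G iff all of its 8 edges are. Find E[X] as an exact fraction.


K_8 has (8 − 1)!/2 = 2520 labelled Hamiltonian cycles.
For each such Hamiltonian cycle H, let X_H = 1 if all 8 edges of H are present in G. Then P[X_H = 1] = p^{8} = (3/4)^{8} = 6561/65536.
By linearity: E[X] = Σ_H E[X_H] = 2520 · p^{8} = 2520 · 6561/65536 = 2066715/8192.
Numerically: E[X] ≈ 252.28.

E[X] = 2520 · (3/4)^{8} = 2066715/8192 ≈ 252.28.


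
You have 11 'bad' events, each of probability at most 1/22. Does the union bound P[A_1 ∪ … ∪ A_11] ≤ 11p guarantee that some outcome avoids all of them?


Union bound: P[∪_{i=1}^{11} A_i] ≤ Σ_i P[A_i] ≤ 11·p = 11·(1/22) = 1/2.
Numerically: 1/2 ≈ 0.5000.
Is 1/2 < 1? YES.
Since P[∪ A_i] ≤ 1/2 < 1, the complement has P[∩ A_i^c] ≥ 1 − 1/2 = 1/2 > 0, so some outcome avoids every A_i.

11·p = 1/2 ≈ 0.5000; existence CERTIFIED by the union bound.


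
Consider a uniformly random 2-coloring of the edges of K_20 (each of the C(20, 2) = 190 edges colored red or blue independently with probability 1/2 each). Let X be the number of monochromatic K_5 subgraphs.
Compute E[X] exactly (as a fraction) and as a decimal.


Let X = Σ_S X_S over the C(20, 5) = 15504 subsets S of size 5, where X_S = 1 if the K_5 on S is monochromatic.
For a fixed S, the K_5 on S has C(5, 2) = 10 edges. P[all 10 edges red] = (1/2)^10, and likewise for blue, so P[monochromatic] = 2·(1/2)^10 = 2^{1 − 10} = 1/512.
Summing: E[X] = C(20, 5) · 2^{1 − 10} = 15504 · 1/512 = 969/32.
Numerically: E[X] ≈ 30.281.

E[X] = C(20,5)·2^(1−C(5,2)) = 969/32 ≈ 30.281.


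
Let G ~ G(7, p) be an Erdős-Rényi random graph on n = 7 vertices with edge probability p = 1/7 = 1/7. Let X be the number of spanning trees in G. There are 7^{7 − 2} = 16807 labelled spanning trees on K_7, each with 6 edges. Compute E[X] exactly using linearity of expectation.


K_7 has 7^{7 − 2} = 16807 labelled spanning trees.
For each such spanning tree H, let X_H = 1 if all 6 edges of H are present in G. Then P[X_H = 1] = p^{6} = (1/7)^{6} = 1/117649.
Summing the indicators: E[X] = Σ_H E[X_H] = 16807 · p^{6} = 16807 · 1/117649 = 1/7.
Numerically: E[X] ≈ 0.1429.

E[X] = 16807 · (1/7)^{6} = 1/7 ≈ 0.1429.


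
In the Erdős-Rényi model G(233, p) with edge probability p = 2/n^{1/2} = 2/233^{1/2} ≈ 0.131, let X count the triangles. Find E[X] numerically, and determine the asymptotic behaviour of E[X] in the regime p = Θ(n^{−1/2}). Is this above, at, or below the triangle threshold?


Number of potential triangles: C(233, 3) = 2081156.
Each occurs with probability p³ ≈ (0.131)³ ≈ 2.24935e-03.
By linearity: E[X] = C(233, 3)·p³ ≈ 2081156 · 2.24935e-03 ≈ 4681.238.
Since α = 1/2 < 1, p = c/n^{1/2} ≫ 1/n is above the triangle threshold p ~ 1/n. Asymptotically E[X] ~ (c³/6)·n^{3(1−α)} = (2³/6)·n^{1.5} → ∞; triangles are abundant w.h.p.

E[X] ≈ 4681.238; in regime p = Θ(1/n^{1/2}) E[X] diverges (above the triangle threshold p ~ 1/n).


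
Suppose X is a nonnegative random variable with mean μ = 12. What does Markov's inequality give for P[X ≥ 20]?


μ = E[X] = 12, a = 20.
Markov: P[X ≥ 20] ≤ μ/a = (12)/20 = 3/5.
Numerically: ≈ 0.60000.
(Since a = 20 > μ = 12.00000, the bound 3/5 is < 1 and informative.)

P[X ≥ 20] ≤ 3/5 ≈ 0.60000.


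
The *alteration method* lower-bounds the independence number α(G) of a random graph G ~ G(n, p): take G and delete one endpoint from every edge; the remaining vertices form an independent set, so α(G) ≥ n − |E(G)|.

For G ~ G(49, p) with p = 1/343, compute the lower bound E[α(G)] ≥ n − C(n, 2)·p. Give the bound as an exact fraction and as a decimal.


E[|E(G)|] = C(49, 2)·p = 1176 · (1/343) = 24/7.
E[α(G)] ≥ n − E[|E(G)|] = 49 − 24/7 = 319/7.
Numerically: ≈ 45.571429.
(This is only a lower bound; the true E[α(G)] may be larger.)

E[α(G)] ≥ 319/7 ≈ 45.571429.


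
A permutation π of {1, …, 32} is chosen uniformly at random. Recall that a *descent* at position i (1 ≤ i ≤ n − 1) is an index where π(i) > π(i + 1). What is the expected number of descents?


Write X = Σ X_I over i = 1, …, 31, with X_I the indicator of one descent.
There are 31 indicators.
For each fixed i, the pair (π(i), π(i+1)) is a uniformly random ordered pair of distinct values from {1, …, 32}; by symmetry P[π(i) > π(i+1)] = 1/2.
By linearity: E[X] = 31 · (1/2) = (32 − 1) · (1/2) = 31/2 ≈ 15.500.

E[X] = 31/2 = 15.500.


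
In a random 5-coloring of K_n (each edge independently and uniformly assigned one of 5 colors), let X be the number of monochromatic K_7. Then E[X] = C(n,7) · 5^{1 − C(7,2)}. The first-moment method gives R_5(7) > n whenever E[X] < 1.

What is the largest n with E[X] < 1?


We need C(n, 7) · 5^{1 − 21} < 1, i.e. C(n, 7) < 5^{21 − 1} = 95367431640625.
Check values of n near the boundary:
  n = 334: C(334, 7) = 86359460961576; 86359460961576 < 95367431640625? YES
  n = 335: C(335, 7) = 88202498238195; 88202498238195 < 95367431640625? YES
  n = 336: C(336, 7) = 90079147136880; 90079147136880 < 95367431640625? YES
  n = 337: C(337, 7) = 91989916924632; 91989916924632 < 95367431640625? YES
  n = 338: C(338, 7) = 93935323022736; 93935323022736 < 95367431640625? YES
  n = 339: C(339, 7) = 95915887062372; 95915887062372 < 95367431640625? NO
The largest n with C(n, 7) < 95367431640625 is n = 338 (where E[X] = 93935323022736/95367431640625 ≈ 0.98498). Hence R_5(7) > 338, i.e. R_5(7) ≥ 339.

Largest n = 338; hence R_5(7) > 338.


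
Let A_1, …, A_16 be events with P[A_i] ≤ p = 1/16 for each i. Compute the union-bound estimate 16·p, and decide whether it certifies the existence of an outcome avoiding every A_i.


Union bound: P[∪_{i=1}^{16} A_i] ≤ Σ_i P[A_i] ≤ 16·p = 16·(1/16) = 1.
Numerically: 1 ≈ 1.000000.
Is 1 < 1? NO.
Since the bound 1 is ≥ 1, the union bound is uninformative here; it does NOT by itself certify existence.

16·p = 1 ≈ 1.000000; existence NOT certified by the union bound.


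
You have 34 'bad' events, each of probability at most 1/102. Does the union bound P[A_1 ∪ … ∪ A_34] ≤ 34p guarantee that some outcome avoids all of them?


Union bound: P[∪_{i=1}^{34} A_i] ≤ Σ_i P[A_i] ≤ 34·p = 34·(1/102) = 1/3.
Numerically: 1/3 ≈ 0.3333.
Is 1/3 < 1? YES.
Since P[∪ A_i] ≤ 1/3 < 1, the complement has P[∩ A_i^c] ≥ 1 − 1/3 = 2/3 > 0, so some outcome avoids every A_i.

34·p = 1/3 ≈ 0.3333; existence CERTIFIED by the union bound.


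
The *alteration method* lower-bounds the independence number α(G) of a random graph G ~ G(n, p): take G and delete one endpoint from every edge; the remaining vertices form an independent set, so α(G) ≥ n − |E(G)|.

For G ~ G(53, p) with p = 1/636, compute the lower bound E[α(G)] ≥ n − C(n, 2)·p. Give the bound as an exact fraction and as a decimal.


E[|E(G)|] = C(53, 2)·p = 1378 · (1/636) = 13/6.
E[α(G)] ≥ n − E[|E(G)|] = 53 − 13/6 = 305/6.
Numerically: ≈ 50.83333.
(This is only a lower bound; the true E[α(G)] may be larger.)

E[α(G)] ≥ 305/6 ≈ 50.83333.


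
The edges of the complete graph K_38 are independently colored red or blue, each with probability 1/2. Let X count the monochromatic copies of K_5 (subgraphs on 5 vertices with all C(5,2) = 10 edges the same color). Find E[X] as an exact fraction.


Let X = Σ_S X_S over the C(38, 5) = 501942 subsets S of size 5, where X_S = 1 if the K_5 on S is monochromatic.
For a fixed S, the K_5 on S has C(5, 2) = 10 edges. P[all 10 edges red] = (1/2)^10, and likewise for blue, so P[monochromatic] = 2·(1/2)^10 = 2^{1 − 10} = 1/512.
Summing: E[X] = C(38, 5) · 2^{1 − 10} = 501942 · 1/512 = 250971/256.
Numerically: E[X] ≈ 980.355469.

E[X] = C(38,5)·2^(1−C(5,2)) = 250971/256 ≈ 980.355469.


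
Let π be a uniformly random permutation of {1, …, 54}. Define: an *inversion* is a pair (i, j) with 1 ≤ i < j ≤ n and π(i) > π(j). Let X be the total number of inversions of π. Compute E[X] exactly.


Write X = Σ X_I over the C(54, 2) = 1431 pairs i < j, with X_I the indicator of one inversion.
There are 1431 indicators.
For each fixed pair i < j, the values π(i) and π(j) are two distinct elements of {1, …, 54} in uniformly random order; by symmetry P[π(i) > π(j)] = 1/2.
By linearity: E[X] = 1431 · (1/2) = C(54, 2) · (1/2) = 1431/2 = 1431/2 ≈ 715.5000.

E[X] = 1431/2 = 715.5000.


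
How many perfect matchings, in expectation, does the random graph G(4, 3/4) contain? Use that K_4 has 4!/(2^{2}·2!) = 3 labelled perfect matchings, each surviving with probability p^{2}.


K_4 has 4!/(2^{2}·2!) = 3 labelled perfect matchings.
For each such perfect matching H, let X_H = 1 if all 2 edges of H are present in G. Then P[X_H = 1] = p^{2} = (3/4)^{2} = 9/16.
Summing the indicators: E[X] = Σ_H E[X_H] = 3 · p^{2} = 3 · 9/16 = 27/16.
Numerically: E[X] ≈ 1.69.

E[X] = 3 · (3/4)^{2} = 27/16 ≈ 1.69.


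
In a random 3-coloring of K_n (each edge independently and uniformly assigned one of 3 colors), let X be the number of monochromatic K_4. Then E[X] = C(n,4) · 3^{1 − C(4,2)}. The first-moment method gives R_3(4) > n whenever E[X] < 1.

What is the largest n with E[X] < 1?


We need C(n, 4) · 3^{1 − 6} < 1, i.e. C(n, 4) < 3^{6 − 1} = 243.
Check values of n near the boundary:
  n = 6: C(6, 4) = 15; 15 < 243? YES
  n = 7: C(7, 4) = 35; 35 < 243? YES
  n = 8: C(8, 4) = 70; 70 < 243? YES
  n = 9: C(9, 4) = 126; 126 < 243? YES
  n = 10: C(10, 4) = 210; 210 < 243? YES
  n = 11: C(11, 4) = 330; 330 < 243? NO
The largest n with C(n, 4) < 243 is n = 10 (where E[X] = 70/81 ≈ 0.864198). Hence R_3(4) > 10, i.e. R_3(4) ≥ 11.

Largest n = 10; hence R_3(4) > 10.
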